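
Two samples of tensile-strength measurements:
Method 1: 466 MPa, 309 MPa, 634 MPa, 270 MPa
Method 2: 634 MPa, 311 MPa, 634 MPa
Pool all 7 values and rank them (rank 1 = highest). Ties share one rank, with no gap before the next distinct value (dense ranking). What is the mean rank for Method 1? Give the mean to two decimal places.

3.00

Sorted (descending): 634, 634, 634, 466, 311, 309, 270
The 3 values of 634 share dense rank 1.
Remaining distinct values take the next consecutive integers.
Method 1 values → pooled ranks: 466→2, 309→4, 634→1, 270→5
Mean rank = (2 + 4 + 1 + 5) / 4 = 3.00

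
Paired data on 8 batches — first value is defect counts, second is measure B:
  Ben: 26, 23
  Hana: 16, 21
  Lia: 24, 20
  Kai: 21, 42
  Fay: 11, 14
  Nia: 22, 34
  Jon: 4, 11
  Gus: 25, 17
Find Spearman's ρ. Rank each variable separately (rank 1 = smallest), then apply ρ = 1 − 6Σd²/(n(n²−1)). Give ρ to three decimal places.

0.429

Ranks of variable 1: 8, 3, 6, 4, 2, 5, 1, 7
Ranks of variable 2: 6, 5, 4, 8, 2, 7, 1, 3
d = r₁ − r₂: 2, -2, 2, -4, 0, -2, 0, 4
d²: 4, 4, 4, 16, 0, 4, 0, 16; Σd² = 48
ρ = 1 − 6·48/(8·63) = 1 − 288/504 = 0.429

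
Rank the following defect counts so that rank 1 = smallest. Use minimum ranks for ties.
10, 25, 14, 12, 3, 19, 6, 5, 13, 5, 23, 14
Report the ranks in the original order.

5, 12, 8, 6, 1, 10, 4, 2, 7, 2, 11, 8

Sorted (ascending): 3, 5, 5, 6, 10, 12, 13, 14, 14, 19, 23, 25
The 2 values of 5 occupy positions 2–3 → each gets rank 2.
The 2 values of 14 occupy positions 8–9 → each gets rank 8.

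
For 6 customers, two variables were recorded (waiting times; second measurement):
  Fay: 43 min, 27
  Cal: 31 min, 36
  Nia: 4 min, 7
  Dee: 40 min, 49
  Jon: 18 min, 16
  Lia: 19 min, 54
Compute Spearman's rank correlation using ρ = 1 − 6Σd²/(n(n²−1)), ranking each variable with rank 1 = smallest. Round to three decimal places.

0.486

Ranks of variable 1: 6, 4, 1, 5, 2, 3
Ranks of variable 2: 3, 4, 1, 5, 2, 6
d = r₁ − r₂: 3, 0, 0, 0, 0, -3
d²: 9, 0, 0, 0, 0, 9; Σd² = 18
ρ = 1 − 6·18/(6·35) = 1 − 108/210 = 0.486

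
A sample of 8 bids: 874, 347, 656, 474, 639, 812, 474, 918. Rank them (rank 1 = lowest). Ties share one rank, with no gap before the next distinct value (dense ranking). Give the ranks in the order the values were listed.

6, 1, 4, 2, 3, 5, 2, 7

Sorted (ascending): 347, 474, 474, 639, 656, 812, 874, 918
The 2 values of 474 share dense rank 2.
Remaining distinct values take the next consecutive integers.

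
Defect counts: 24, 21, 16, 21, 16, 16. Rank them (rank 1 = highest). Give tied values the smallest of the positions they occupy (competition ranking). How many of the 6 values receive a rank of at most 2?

3

Sorted (descending): 24, 21, 21, 16, 16, 16
The 2 values of 21 occupy positions 2–3 → each gets rank 2.
The 3 values of 16 occupy positions 4–6 → each gets rank 4.
Ranks ≤ 2: {1, 2, 2} → 3 values.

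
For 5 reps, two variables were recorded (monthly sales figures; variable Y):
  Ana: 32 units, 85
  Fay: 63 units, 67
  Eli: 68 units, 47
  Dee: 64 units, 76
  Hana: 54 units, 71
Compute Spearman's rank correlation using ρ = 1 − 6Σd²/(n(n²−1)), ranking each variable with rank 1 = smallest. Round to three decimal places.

-0.700

Ranks of variable 1: 1, 3, 5, 4, 2
Ranks of variable 2: 5, 2, 1, 4, 3
d = r₁ − r₂: -4, 1, 4, 0, -1
d²: 16, 1, 16, 0, 1; Σd² = 34
ρ = 1 − 6·34/(5·24) = 1 − 204/120 = -0.700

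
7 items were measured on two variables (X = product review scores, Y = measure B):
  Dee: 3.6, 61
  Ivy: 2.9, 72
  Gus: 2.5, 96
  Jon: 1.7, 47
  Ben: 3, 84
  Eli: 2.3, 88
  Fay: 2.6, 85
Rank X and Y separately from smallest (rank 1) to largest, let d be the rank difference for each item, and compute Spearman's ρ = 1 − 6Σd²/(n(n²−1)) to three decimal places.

Ranks of variable 1: 7, 5, 3, 1, 6, 2, 4
Ranks of variable 2: 2, 3, 7, 1, 4, 6, 5
d = r₁ − r₂: 5, 2, -4, 0, 2, -4, -1
d²: 25, 4, 16, 0, 4, 16, 1; Σd² = 66
ρ = 1 − 6·66/(7·48) = 1 − 396/336 = -0.179

-0.179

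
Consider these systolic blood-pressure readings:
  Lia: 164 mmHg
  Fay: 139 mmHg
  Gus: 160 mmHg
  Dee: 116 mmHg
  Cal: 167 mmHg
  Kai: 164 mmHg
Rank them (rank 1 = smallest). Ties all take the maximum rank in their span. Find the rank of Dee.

Sorted (ascending): 116, 139, 160, 164, 164, 167
The 2 values of 164 occupy positions 4–5 → each gets rank 5.
Dee has value 116 mmHg → rank 1.

1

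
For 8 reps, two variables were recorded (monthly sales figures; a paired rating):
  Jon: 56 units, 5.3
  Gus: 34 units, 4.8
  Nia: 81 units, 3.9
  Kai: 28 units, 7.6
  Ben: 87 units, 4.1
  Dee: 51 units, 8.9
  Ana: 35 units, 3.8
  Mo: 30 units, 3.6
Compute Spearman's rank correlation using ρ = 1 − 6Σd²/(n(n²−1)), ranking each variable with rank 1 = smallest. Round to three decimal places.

Ranks of variable 1: 6, 3, 7, 1, 8, 5, 4, 2
Ranks of variable 2: 6, 5, 3, 7, 4, 8, 2, 1
d = r₁ − r₂: 0, -2, 4, -6, 4, -3, 2, 1
d²: 0, 4, 16, 36, 16, 9, 4, 1; Σd² = 86
ρ = 1 − 6·86/(8·63) = 1 − 516/504 = -0.024

-0.024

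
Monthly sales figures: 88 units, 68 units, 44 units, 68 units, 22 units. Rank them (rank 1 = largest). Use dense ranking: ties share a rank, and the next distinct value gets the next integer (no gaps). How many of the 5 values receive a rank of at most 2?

3

Sorted (descending): 88, 68, 68, 44, 22
The 2 values of 68 share dense rank 2.
Remaining distinct values take the next consecutive integers.
Ranks ≤ 2: {1, 2, 2} → 3 values.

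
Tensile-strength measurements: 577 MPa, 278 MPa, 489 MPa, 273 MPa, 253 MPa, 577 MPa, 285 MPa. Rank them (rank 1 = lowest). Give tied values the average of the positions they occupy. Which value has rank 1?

253

Sorted (ascending): 253, 273, 278, 285, 489, 577, 577
The 2 values of 577 occupy positions 6–7 → average rank (6+7)/2 = 6.5.
Rank 1 → value 253.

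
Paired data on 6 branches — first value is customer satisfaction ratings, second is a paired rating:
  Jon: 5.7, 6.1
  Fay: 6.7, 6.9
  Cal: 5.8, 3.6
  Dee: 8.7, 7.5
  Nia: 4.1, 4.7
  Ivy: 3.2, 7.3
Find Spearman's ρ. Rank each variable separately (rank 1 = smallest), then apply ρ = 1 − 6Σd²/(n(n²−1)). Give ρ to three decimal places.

0.257

Ranks of variable 1: 3, 5, 4, 6, 2, 1
Ranks of variable 2: 3, 4, 1, 6, 2, 5
d = r₁ − r₂: 0, 1, 3, 0, 0, -4
d²: 0, 1, 9, 0, 0, 16; Σd² = 26
ρ = 1 − 6·26/(6·35) = 1 − 156/210 = 0.257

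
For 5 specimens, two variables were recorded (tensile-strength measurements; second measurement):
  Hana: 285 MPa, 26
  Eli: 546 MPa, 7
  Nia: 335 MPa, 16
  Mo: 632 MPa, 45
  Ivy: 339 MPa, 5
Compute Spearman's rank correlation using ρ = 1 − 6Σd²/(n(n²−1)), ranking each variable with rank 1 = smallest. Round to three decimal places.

0.100

Ranks of variable 1: 1, 4, 2, 5, 3
Ranks of variable 2: 4, 2, 3, 5, 1
d = r₁ − r₂: -3, 2, -1, 0, 2
d²: 9, 4, 1, 0, 4; Σd² = 18
ρ = 1 − 6·18/(5·24) = 1 − 108/120 = 0.100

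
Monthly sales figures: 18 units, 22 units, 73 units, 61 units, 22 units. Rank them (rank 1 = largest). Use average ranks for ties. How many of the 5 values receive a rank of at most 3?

2

Sorted (descending): 73, 61, 22, 22, 18
The 2 values of 22 occupy positions 3–4 → average rank (3+4)/2 = 3.5.
Ranks ≤ 3: {1, 2} → 2 values.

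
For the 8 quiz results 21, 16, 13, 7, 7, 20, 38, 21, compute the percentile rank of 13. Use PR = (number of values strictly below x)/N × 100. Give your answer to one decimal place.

25.0

N = 8.
Strictly below 13: 2. Equal to 13: 1.
PR = 2/8 × 100 = 25.0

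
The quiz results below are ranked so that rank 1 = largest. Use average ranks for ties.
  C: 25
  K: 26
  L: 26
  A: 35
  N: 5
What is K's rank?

2.5

Sorted (descending): 35, 26, 26, 25, 5
The 2 values of 26 occupy positions 2–3 → average rank (2+3)/2 = 2.5.
K has value 26 → rank 2.5.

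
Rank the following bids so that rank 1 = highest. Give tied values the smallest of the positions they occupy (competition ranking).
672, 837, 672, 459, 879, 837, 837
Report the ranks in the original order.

Sorted (descending): 879, 837, 837, 837, 672, 672, 459
The 3 values of 837 occupy positions 2–4 → each gets rank 2.
The 2 values of 672 occupy positions 5–6 → each gets rank 5.

5, 2, 5, 7, 1, 2, 2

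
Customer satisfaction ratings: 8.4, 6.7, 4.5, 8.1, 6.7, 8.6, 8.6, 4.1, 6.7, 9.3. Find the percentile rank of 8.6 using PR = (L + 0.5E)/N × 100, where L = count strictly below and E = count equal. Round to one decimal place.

N = 10.
Strictly below 8.6: 7. Equal to 8.6: 2.
PR = (7 + 0.5·2)/10 × 100 = 80.0

80.0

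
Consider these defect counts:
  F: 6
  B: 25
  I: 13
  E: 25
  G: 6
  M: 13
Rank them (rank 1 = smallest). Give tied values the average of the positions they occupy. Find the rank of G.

Sorted (ascending): 6, 6, 13, 13, 25, 25
The 2 values of 6 occupy positions 1–2 → average rank (1+2)/2 = 1.5.
The 2 values of 13 occupy positions 3–4 → average rank (3+4)/2 = 3.5.
The 2 values of 25 occupy positions 5–6 → average rank (5+6)/2 = 5.5.
G has value 6 → rank 1.5.

1.5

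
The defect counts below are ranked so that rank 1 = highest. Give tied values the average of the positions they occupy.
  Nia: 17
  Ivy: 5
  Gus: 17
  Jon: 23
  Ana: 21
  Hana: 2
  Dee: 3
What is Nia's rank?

3.5

Sorted (descending): 23, 21, 17, 17, 5, 3, 2
The 2 values of 17 occupy positions 3–4 → average rank (3+4)/2 = 3.5.
Nia has value 17 → rank 3.5.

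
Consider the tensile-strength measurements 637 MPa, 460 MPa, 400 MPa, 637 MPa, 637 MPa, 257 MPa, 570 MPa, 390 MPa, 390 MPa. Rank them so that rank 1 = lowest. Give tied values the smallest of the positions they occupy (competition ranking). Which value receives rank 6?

570

Sorted (ascending): 257, 390, 390, 400, 460, 570, 637, 637, 637
The 2 values of 390 occupy positions 2–3 → each gets rank 2.
The 3 values of 637 occupy positions 7–9 → each gets rank 7.
Rank 6 → value 570.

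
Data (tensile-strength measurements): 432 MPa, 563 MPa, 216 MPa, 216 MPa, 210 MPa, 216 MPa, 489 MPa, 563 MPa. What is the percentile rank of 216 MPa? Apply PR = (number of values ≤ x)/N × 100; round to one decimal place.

50.0

N = 8.
Strictly below 216: 1. Equal to 216: 3.
PR = 4/8 × 100 = 50.0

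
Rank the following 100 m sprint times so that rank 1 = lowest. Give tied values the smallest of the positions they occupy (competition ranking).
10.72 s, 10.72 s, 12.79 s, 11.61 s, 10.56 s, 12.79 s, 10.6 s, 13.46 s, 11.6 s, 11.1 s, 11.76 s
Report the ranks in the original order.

Sorted (ascending): 10.56, 10.6, 10.72, 10.72, 11.1, 11.6, 11.61, 11.76, 12.79, 12.79, 13.46
The 2 values of 10.72 occupy positions 3–4 → each gets rank 3.
The 2 values of 12.79 occupy positions 9–10 → each gets rank 9.

3, 3, 9, 7, 1, 9, 2, 11, 6, 5, 8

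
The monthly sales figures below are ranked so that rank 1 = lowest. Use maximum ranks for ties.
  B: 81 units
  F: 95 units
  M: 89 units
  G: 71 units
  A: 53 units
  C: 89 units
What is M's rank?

Sorted (ascending): 53, 71, 81, 89, 89, 95
The 2 values of 89 occupy positions 4–5 → each gets rank 5.
M has value 89 units → rank 5.

5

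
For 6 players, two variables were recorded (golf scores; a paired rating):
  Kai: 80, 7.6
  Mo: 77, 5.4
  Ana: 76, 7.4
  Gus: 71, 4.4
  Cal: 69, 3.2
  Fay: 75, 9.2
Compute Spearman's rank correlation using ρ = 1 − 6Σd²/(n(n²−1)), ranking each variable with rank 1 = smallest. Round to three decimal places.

0.600

Ranks of variable 1: 6, 5, 4, 2, 1, 3
Ranks of variable 2: 5, 3, 4, 2, 1, 6
d = r₁ − r₂: 1, 2, 0, 0, 0, -3
d²: 1, 4, 0, 0, 0, 9; Σd² = 14
ρ = 1 − 6·14/(6·35) = 1 − 84/210 = 0.600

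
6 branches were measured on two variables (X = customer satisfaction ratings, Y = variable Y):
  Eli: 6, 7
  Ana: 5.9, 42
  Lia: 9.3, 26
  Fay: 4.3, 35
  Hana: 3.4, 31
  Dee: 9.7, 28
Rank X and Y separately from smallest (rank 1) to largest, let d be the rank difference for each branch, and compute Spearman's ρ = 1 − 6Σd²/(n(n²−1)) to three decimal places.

-0.543

Ranks of variable 1: 4, 3, 5, 2, 1, 6
Ranks of variable 2: 1, 6, 2, 5, 4, 3
d = r₁ − r₂: 3, -3, 3, -3, -3, 3
d²: 9, 9, 9, 9, 9, 9; Σd² = 54
ρ = 1 − 6·54/(6·35) = 1 − 324/210 = -0.543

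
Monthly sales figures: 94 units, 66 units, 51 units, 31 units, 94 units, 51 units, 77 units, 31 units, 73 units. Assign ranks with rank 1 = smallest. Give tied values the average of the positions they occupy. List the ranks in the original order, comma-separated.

Sorted (ascending): 31, 31, 51, 51, 66, 73, 77, 94, 94
The 2 values of 31 occupy positions 1–2 → average rank (1+2)/2 = 1.5.
The 2 values of 51 occupy positions 3–4 → average rank (3+4)/2 = 3.5.
The 2 values of 94 occupy positions 8–9 → average rank (8+9)/2 = 8.5.

8.5, 5, 3.5, 1.5, 8.5, 3.5, 7, 1.5, 6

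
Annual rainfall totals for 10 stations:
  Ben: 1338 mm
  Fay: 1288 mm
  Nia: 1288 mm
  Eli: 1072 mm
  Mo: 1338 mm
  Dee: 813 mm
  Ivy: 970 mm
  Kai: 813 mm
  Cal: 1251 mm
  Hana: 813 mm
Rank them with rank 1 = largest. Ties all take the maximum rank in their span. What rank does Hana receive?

10

Sorted (descending): 1338, 1338, 1288, 1288, 1251, 1072, 970, 813, 813, 813
The 2 values of 1338 occupy positions 1–2 → each gets rank 2.
The 2 values of 1288 occupy positions 3–4 → each gets rank 4.
The 3 values of 813 occupy positions 8–10 → each gets rank 10.
Hana has value 813 mm → rank 10.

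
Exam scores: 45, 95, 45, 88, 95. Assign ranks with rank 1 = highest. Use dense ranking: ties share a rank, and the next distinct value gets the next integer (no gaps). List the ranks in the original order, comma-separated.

Sorted (descending): 95, 95, 88, 45, 45
The 2 values of 95 share dense rank 1.
The 2 values of 45 share dense rank 3.
Remaining distinct values take the next consecutive integers.

3, 1, 3, 2, 1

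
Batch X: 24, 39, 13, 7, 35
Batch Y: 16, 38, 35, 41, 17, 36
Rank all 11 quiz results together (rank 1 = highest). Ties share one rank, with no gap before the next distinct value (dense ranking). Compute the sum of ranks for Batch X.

32

Sorted (descending): 41, 39, 38, 36, 35, 35, 24, 17, 16, 13, 7
The 2 values of 35 share dense rank 5.
Remaining distinct values take the next consecutive integers.
Batch X values → pooled ranks: 24→6, 39→2, 13→9, 7→10, 35→5
Rank sum = 6 + 2 + 9 + 10 + 5 = 32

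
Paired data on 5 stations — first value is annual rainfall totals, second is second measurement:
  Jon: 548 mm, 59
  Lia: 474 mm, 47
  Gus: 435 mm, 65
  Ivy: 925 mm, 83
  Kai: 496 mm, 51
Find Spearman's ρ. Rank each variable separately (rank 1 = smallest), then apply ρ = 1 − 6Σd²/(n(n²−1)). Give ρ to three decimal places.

0.400

Ranks of variable 1: 4, 2, 1, 5, 3
Ranks of variable 2: 3, 1, 4, 5, 2
d = r₁ − r₂: 1, 1, -3, 0, 1
d²: 1, 1, 9, 0, 1; Σd² = 12
ρ = 1 − 6·12/(5·24) = 1 − 72/120 = 0.400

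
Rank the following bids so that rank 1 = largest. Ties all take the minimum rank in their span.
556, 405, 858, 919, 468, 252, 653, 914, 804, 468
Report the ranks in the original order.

Sorted (descending): 919, 914, 858, 804, 653, 556, 468, 468, 405, 252
The 2 values of 468 occupy positions 7–8 → each gets rank 7.

6, 9, 3, 1, 7, 10, 5, 2, 4, 7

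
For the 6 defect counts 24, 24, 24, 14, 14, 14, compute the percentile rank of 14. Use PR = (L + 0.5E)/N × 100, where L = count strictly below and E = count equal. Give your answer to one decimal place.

25.0

N = 6.
Strictly below 14: 0. Equal to 14: 3.
PR = (0 + 0.5·3)/6 × 100 = 25.0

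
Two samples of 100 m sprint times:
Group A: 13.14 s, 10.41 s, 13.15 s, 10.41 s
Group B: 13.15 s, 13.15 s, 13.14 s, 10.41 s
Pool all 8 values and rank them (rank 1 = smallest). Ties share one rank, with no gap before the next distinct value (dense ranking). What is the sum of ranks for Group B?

Sorted (ascending): 10.41, 10.41, 10.41, 13.14, 13.14, 13.15, 13.15, 13.15
The 3 values of 10.41 share dense rank 1.
The 2 values of 13.14 share dense rank 2.
The 3 values of 13.15 share dense rank 3.
Group B values → pooled ranks: 13.15→3, 13.15→3, 13.14→2, 10.41→1
Rank sum = 3 + 3 + 2 + 1 = 9

9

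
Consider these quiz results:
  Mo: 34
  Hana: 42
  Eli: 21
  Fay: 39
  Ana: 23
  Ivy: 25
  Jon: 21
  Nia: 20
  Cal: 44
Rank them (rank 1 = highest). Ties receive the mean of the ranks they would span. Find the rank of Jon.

7.5

Sorted (descending): 44, 42, 39, 34, 25, 23, 21, 21, 20
The 2 values of 21 occupy positions 7–8 → average rank (7+8)/2 = 7.5.
Jon has value 21 → rank 7.5.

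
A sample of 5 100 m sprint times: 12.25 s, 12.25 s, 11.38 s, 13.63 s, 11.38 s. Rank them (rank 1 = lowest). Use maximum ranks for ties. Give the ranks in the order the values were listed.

Sorted (ascending): 11.38, 11.38, 12.25, 12.25, 13.63
The 2 values of 11.38 occupy positions 1–2 → each gets rank 2.
The 2 values of 12.25 occupy positions 3–4 → each gets rank 4.

4, 4, 2, 5, 2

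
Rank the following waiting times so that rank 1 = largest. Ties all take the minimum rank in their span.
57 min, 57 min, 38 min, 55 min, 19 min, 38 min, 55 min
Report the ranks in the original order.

Sorted (descending): 57, 57, 55, 55, 38, 38, 19
The 2 values of 57 occupy positions 1–2 → each gets rank 1.
The 2 values of 55 occupy positions 3–4 → each gets rank 3.
The 2 values of 38 occupy positions 5–6 → each gets rank 5.

1, 1, 5, 3, 7, 5, 3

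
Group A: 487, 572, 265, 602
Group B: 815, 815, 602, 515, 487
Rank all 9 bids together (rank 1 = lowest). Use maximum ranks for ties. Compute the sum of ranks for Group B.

32

Sorted (ascending): 265, 487, 487, 515, 572, 602, 602, 815, 815
The 2 values of 487 occupy positions 2–3 → each gets rank 3.
The 2 values of 602 occupy positions 6–7 → each gets rank 7.
The 2 values of 815 occupy positions 8–9 → each gets rank 9.
Group B values → pooled ranks: 815→9, 815→9, 602→7, 515→4, 487→3
Rank sum = 9 + 9 + 7 + 4 + 3 = 32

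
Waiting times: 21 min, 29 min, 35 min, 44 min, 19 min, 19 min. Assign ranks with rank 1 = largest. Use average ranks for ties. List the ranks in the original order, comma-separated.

Sorted (descending): 44, 35, 29, 21, 19, 19
The 2 values of 19 occupy positions 5–6 → average rank (5+6)/2 = 5.5.

4, 3, 2, 1, 5.5, 5.5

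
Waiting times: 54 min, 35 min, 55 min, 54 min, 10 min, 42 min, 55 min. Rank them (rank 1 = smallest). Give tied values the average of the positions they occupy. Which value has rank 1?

Sorted (ascending): 10, 35, 42, 54, 54, 55, 55
The 2 values of 54 occupy positions 4–5 → average rank (4+5)/2 = 4.5.
The 2 values of 55 occupy positions 6–7 → average rank (6+7)/2 = 6.5.
Rank 1 → value 10.

10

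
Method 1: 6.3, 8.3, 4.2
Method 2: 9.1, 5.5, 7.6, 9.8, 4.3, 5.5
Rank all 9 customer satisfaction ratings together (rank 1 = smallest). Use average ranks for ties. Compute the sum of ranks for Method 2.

Sorted (ascending): 4.2, 4.3, 5.5, 5.5, 6.3, 7.6, 8.3, 9.1, 9.8
The 2 values of 5.5 occupy positions 3–4 → average rank (3+4)/2 = 3.5.
Method 2 values → pooled ranks: 9.1→8, 5.5→3.5, 7.6→6, 9.8→9, 4.3→2, 5.5→3.5
Rank sum = 8 + 3.5 + 6 + 9 + 2 + 3.5 = 32

32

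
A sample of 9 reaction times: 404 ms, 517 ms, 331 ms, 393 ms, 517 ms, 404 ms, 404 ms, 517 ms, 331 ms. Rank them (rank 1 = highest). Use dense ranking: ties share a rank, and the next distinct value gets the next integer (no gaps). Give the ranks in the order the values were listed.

2, 1, 4, 3, 1, 2, 2, 1, 4

Sorted (descending): 517, 517, 517, 404, 404, 404, 393, 331, 331
The 3 values of 517 share dense rank 1.
The 3 values of 404 share dense rank 2.
The 2 values of 331 share dense rank 4.
Remaining distinct values take the next consecutive integers.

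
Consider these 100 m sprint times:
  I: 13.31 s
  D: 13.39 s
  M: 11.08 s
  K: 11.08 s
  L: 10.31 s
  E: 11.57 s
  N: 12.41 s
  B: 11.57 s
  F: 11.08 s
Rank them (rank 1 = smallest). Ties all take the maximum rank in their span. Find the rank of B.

Sorted (ascending): 10.31, 11.08, 11.08, 11.08, 11.57, 11.57, 12.41, 13.31, 13.39
The 3 values of 11.08 occupy positions 2–4 → each gets rank 4.
The 2 values of 11.57 occupy positions 5–6 → each gets rank 6.
B has value 11.57 s → rank 6.

6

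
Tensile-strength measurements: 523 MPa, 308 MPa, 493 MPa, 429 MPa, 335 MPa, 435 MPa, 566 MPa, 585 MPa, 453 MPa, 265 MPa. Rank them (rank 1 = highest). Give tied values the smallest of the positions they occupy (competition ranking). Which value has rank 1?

Sorted (descending): 585, 566, 523, 493, 453, 435, 429, 335, 308, 265
No ties — each value takes its position as its rank.
Rank 1 → value 585.

585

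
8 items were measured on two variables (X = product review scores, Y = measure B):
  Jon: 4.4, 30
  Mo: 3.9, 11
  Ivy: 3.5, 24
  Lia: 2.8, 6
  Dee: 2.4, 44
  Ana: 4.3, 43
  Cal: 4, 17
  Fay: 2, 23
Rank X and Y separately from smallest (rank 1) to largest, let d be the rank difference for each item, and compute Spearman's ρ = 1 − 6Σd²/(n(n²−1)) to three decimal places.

Ranks of variable 1: 8, 5, 4, 3, 2, 7, 6, 1
Ranks of variable 2: 6, 2, 5, 1, 8, 7, 3, 4
d = r₁ − r₂: 2, 3, -1, 2, -6, 0, 3, -3
d²: 4, 9, 1, 4, 36, 0, 9, 9; Σd² = 72
ρ = 1 − 6·72/(8·63) = 1 − 432/504 = 0.143

0.143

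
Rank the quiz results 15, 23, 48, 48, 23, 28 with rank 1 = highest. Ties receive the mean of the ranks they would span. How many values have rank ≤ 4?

3

Sorted (descending): 48, 48, 28, 23, 23, 15
The 2 values of 48 occupy positions 1–2 → average rank (1+2)/2 = 1.5.
The 2 values of 23 occupy positions 4–5 → average rank (4+5)/2 = 4.5.
Ranks ≤ 4: {1.5, 1.5, 3} → 3 values.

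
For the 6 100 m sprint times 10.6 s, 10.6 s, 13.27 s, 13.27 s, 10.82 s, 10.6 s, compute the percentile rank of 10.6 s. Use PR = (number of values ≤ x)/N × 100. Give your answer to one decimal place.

50.0

N = 6.
Strictly below 10.6: 0. Equal to 10.6: 3.
PR = 3/6 × 100 = 50.0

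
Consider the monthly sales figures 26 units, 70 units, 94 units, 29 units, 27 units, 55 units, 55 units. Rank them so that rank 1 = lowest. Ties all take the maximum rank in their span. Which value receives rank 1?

26

Sorted (ascending): 26, 27, 29, 55, 55, 70, 94
The 2 values of 55 occupy positions 4–5 → each gets rank 5.
Rank 1 → value 26.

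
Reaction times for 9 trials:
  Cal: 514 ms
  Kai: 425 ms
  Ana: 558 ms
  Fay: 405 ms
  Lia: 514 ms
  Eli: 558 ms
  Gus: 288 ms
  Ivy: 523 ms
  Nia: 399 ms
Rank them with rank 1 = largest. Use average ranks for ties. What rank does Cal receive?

Sorted (descending): 558, 558, 523, 514, 514, 425, 405, 399, 288
The 2 values of 558 occupy positions 1–2 → average rank (1+2)/2 = 1.5.
The 2 values of 514 occupy positions 4–5 → average rank (4+5)/2 = 4.5.
Cal has value 514 ms → rank 4.5.

4.5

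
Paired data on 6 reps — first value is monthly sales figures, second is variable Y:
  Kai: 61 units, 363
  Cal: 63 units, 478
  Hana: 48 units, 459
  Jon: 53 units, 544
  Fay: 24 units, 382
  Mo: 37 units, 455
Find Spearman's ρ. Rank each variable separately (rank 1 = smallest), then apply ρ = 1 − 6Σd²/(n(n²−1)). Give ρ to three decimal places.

Ranks of variable 1: 5, 6, 3, 4, 1, 2
Ranks of variable 2: 1, 5, 4, 6, 2, 3
d = r₁ − r₂: 4, 1, -1, -2, -1, -1
d²: 16, 1, 1, 4, 1, 1; Σd² = 24
ρ = 1 − 6·24/(6·35) = 1 − 144/210 = 0.314

0.314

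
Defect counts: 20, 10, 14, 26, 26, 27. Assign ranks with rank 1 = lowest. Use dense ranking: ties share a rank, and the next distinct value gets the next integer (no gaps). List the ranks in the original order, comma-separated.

3, 1, 2, 4, 4, 5

Sorted (ascending): 10, 14, 20, 26, 26, 27
The 2 values of 26 share dense rank 4.
Remaining distinct values take the next consecutive integers.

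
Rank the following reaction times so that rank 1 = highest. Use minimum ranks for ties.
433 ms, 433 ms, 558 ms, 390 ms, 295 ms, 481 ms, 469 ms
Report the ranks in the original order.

4, 4, 1, 6, 7, 2, 3

Sorted (descending): 558, 481, 469, 433, 433, 390, 295
The 2 values of 433 occupy positions 4–5 → each gets rank 4.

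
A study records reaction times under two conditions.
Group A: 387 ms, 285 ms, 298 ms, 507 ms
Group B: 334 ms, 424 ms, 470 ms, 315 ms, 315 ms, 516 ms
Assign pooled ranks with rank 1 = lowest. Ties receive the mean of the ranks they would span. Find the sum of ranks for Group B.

Sorted (ascending): 285, 298, 315, 315, 334, 387, 424, 470, 507, 516
The 2 values of 315 occupy positions 3–4 → average rank (3+4)/2 = 3.5.
Group B values → pooled ranks: 334→5, 424→7, 470→8, 315→3.5, 315→3.5, 516→10
Rank sum = 5 + 7 + 8 + 3.5 + 3.5 + 10 = 37

37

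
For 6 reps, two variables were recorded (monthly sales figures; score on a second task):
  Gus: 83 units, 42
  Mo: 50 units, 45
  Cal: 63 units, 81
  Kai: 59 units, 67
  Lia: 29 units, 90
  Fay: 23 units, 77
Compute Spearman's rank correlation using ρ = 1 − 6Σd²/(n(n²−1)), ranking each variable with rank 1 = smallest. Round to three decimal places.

-0.486

Ranks of variable 1: 6, 3, 5, 4, 2, 1
Ranks of variable 2: 1, 2, 5, 3, 6, 4
d = r₁ − r₂: 5, 1, 0, 1, -4, -3
d²: 25, 1, 0, 1, 16, 9; Σd² = 52
ρ = 1 − 6·52/(6·35) = 1 − 312/210 = -0.486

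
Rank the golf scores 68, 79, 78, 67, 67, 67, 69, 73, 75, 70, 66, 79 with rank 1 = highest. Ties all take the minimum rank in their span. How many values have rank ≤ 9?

Sorted (descending): 79, 79, 78, 75, 73, 70, 69, 68, 67, 67, 67, 66
The 2 values of 79 occupy positions 1–2 → each gets rank 1.
The 3 values of 67 occupy positions 9–11 → each gets rank 9.
Ranks ≤ 9: {1, 1, 3, 4, 5, 6, 7, 8, 9, 9, 9} → 11 values.

11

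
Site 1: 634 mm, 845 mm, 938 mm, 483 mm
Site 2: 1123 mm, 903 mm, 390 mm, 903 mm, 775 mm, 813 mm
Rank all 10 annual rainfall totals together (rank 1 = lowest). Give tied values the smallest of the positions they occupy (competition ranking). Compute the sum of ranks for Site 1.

20

Sorted (ascending): 390, 483, 634, 775, 813, 845, 903, 903, 938, 1123
The 2 values of 903 occupy positions 7–8 → each gets rank 7.
Site 1 values → pooled ranks: 634→3, 845→6, 938→9, 483→2
Rank sum = 3 + 6 + 9 + 2 = 20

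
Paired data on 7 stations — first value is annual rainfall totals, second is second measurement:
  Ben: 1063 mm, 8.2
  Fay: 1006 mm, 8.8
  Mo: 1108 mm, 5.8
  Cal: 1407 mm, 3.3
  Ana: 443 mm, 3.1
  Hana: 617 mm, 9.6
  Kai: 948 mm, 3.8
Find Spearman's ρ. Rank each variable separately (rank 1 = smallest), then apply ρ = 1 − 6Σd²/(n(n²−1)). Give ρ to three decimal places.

Ranks of variable 1: 5, 4, 6, 7, 1, 2, 3
Ranks of variable 2: 5, 6, 4, 2, 1, 7, 3
d = r₁ − r₂: 0, -2, 2, 5, 0, -5, 0
d²: 0, 4, 4, 25, 0, 25, 0; Σd² = 58
ρ = 1 − 6·58/(7·48) = 1 − 348/336 = -0.036

-0.036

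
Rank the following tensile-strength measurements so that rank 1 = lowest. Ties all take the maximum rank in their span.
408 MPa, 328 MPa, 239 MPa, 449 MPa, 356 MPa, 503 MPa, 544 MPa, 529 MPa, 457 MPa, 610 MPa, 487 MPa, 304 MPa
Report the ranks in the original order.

Sorted (ascending): 239, 304, 328, 356, 408, 449, 457, 487, 503, 529, 544, 610
No ties — each value takes its position as its rank.

5, 3, 1, 6, 4, 9, 11, 10, 7, 12, 8, 2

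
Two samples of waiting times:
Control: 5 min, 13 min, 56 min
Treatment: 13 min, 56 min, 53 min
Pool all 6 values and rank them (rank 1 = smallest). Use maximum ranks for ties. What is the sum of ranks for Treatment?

13

Sorted (ascending): 5, 13, 13, 53, 56, 56
The 2 values of 13 occupy positions 2–3 → each gets rank 3.
The 2 values of 56 occupy positions 5–6 → each gets rank 6.
Treatment values → pooled ranks: 13→3, 56→6, 53→4
Rank sum = 3 + 6 + 4 = 13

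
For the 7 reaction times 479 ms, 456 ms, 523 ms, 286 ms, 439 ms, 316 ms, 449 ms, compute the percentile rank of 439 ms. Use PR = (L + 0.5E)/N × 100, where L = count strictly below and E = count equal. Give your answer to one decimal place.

N = 7.
Strictly below 439: 2. Equal to 439: 1.
PR = (2 + 0.5·1)/7 × 100 = 35.7

35.7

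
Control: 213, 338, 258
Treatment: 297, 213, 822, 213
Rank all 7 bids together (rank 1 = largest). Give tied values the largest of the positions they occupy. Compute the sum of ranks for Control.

Sorted (descending): 822, 338, 297, 258, 213, 213, 213
The 3 values of 213 occupy positions 5–7 → each gets rank 7.
Control values → pooled ranks: 213→7, 338→2, 258→4
Rank sum = 7 + 2 + 4 = 13

13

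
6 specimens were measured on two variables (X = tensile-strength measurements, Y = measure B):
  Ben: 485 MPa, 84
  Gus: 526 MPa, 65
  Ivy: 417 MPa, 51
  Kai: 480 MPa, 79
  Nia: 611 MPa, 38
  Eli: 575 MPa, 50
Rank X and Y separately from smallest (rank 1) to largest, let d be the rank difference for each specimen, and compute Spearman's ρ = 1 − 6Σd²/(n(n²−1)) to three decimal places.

Ranks of variable 1: 3, 4, 1, 2, 6, 5
Ranks of variable 2: 6, 4, 3, 5, 1, 2
d = r₁ − r₂: -3, 0, -2, -3, 5, 3
d²: 9, 0, 4, 9, 25, 9; Σd² = 56
ρ = 1 − 6·56/(6·35) = 1 − 336/210 = -0.600

-0.600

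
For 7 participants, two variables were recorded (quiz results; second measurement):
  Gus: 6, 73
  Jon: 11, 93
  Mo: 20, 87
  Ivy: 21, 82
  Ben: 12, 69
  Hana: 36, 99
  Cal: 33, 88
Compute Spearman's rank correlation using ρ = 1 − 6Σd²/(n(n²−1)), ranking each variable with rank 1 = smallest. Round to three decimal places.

Ranks of variable 1: 1, 2, 4, 5, 3, 7, 6
Ranks of variable 2: 2, 6, 4, 3, 1, 7, 5
d = r₁ − r₂: -1, -4, 0, 2, 2, 0, 1
d²: 1, 16, 0, 4, 4, 0, 1; Σd² = 26
ρ = 1 − 6·26/(7·48) = 1 − 156/336 = 0.536

0.536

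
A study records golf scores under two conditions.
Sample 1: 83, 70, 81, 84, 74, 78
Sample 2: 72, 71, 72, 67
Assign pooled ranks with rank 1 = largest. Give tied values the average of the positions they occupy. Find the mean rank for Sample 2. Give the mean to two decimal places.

Sorted (descending): 84, 83, 81, 78, 74, 72, 72, 71, 70, 67
The 2 values of 72 occupy positions 6–7 → average rank (6+7)/2 = 6.5.
Sample 2 values → pooled ranks: 72→6.5, 71→8, 72→6.5, 67→10
Mean rank = (6.5 + 8 + 6.5 + 10) / 4 = 7.75

7.75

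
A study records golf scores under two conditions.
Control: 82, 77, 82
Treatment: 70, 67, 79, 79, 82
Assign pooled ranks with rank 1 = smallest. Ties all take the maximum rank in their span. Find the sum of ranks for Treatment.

Sorted (ascending): 67, 70, 77, 79, 79, 82, 82, 82
The 2 values of 79 occupy positions 4–5 → each gets rank 5.
The 3 values of 82 occupy positions 6–8 → each gets rank 8.
Treatment values → pooled ranks: 70→2, 67→1, 79→5, 79→5, 82→8
Rank sum = 2 + 1 + 5 + 5 + 8 = 21

21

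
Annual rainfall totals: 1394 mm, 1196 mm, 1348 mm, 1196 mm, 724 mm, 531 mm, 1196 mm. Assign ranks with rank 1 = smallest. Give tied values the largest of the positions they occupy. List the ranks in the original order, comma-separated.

Sorted (ascending): 531, 724, 1196, 1196, 1196, 1348, 1394
The 3 values of 1196 occupy positions 3–5 → each gets rank 5.

7, 5, 6, 5, 2, 1, 5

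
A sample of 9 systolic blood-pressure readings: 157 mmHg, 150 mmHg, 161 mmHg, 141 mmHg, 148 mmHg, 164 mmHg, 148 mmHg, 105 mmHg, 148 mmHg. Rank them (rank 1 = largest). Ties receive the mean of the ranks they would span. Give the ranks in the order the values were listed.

Sorted (descending): 164, 161, 157, 150, 148, 148, 148, 141, 105
The 3 values of 148 occupy positions 5–7 → average rank 6.

3, 4, 2, 8, 6, 1, 6, 9, 6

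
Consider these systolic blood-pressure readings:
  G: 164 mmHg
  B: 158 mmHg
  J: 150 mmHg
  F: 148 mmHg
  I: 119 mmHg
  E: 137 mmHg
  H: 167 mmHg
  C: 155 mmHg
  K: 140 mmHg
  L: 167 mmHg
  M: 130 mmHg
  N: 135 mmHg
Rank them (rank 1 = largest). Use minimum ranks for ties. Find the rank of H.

Sorted (descending): 167, 167, 164, 158, 155, 150, 148, 140, 137, 135, 130, 119
The 2 values of 167 occupy positions 1–2 → each gets rank 1.
H has value 167 mmHg → rank 1.

1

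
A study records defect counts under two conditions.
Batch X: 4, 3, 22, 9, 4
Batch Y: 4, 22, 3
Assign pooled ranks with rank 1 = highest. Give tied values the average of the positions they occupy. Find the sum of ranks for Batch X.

Sorted (descending): 22, 22, 9, 4, 4, 4, 3, 3
The 2 values of 22 occupy positions 1–2 → average rank (1+2)/2 = 1.5.
The 3 values of 4 occupy positions 4–6 → average rank 5.
The 2 values of 3 occupy positions 7–8 → average rank (7+8)/2 = 7.5.
Batch X values → pooled ranks: 4→5, 3→7.5, 22→1.5, 9→3, 4→5
Rank sum = 5 + 7.5 + 1.5 + 3 + 5 = 22

22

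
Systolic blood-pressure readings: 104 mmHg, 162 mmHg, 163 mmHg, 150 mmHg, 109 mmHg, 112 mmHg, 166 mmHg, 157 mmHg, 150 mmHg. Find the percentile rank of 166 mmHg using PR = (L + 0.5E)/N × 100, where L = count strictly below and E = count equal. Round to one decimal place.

N = 9.
Strictly below 166: 8. Equal to 166: 1.
PR = (8 + 0.5·1)/9 × 100 = 94.4

94.4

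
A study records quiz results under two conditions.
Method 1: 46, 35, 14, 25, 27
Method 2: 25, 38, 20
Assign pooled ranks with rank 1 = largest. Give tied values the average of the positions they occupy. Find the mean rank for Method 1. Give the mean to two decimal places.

Sorted (descending): 46, 38, 35, 27, 25, 25, 20, 14
The 2 values of 25 occupy positions 5–6 → average rank (5+6)/2 = 5.5.
Method 1 values → pooled ranks: 46→1, 35→3, 14→8, 25→5.5, 27→4
Mean rank = (1 + 3 + 8 + 5.5 + 4) / 5 = 4.30

4.30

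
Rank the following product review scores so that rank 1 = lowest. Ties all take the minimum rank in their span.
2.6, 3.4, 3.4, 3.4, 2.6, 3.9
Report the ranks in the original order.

1, 3, 3, 3, 1, 6

Sorted (ascending): 2.6, 2.6, 3.4, 3.4, 3.4, 3.9
The 2 values of 2.6 occupy positions 1–2 → each gets rank 1.
The 3 values of 3.4 occupy positions 3–5 → each gets rank 3.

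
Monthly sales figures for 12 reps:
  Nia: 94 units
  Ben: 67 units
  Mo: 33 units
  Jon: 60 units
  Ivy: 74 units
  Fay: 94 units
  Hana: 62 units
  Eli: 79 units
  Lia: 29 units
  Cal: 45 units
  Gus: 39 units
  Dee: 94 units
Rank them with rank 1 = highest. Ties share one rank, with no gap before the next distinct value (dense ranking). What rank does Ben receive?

Sorted (descending): 94, 94, 94, 79, 74, 67, 62, 60, 45, 39, 33, 29
The 3 values of 94 share dense rank 1.
Remaining distinct values take the next consecutive integers.
Ben has value 67 units → rank 4.

4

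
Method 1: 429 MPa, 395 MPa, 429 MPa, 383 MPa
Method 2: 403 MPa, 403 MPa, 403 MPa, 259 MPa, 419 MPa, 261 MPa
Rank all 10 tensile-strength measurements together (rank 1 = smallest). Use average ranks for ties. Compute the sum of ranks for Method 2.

29

Sorted (ascending): 259, 261, 383, 395, 403, 403, 403, 419, 429, 429
The 3 values of 403 occupy positions 5–7 → average rank 6.
The 2 values of 429 occupy positions 9–10 → average rank (9+10)/2 = 9.5.
Method 2 values → pooled ranks: 403→6, 403→6, 403→6, 259→1, 419→8, 261→2
Rank sum = 6 + 6 + 6 + 1 + 8 + 2 = 29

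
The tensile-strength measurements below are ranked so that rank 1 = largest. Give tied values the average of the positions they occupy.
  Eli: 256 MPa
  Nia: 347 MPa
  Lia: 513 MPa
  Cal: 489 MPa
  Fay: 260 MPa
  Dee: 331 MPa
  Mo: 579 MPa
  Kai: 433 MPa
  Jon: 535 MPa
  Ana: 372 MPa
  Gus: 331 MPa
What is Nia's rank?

7

Sorted (descending): 579, 535, 513, 489, 433, 372, 347, 331, 331, 260, 256
The 2 values of 331 occupy positions 8–9 → average rank (8+9)/2 = 8.5.
Nia has value 347 MPa → rank 7.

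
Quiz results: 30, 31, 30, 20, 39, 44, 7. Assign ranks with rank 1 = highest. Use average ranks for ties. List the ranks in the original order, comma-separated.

Sorted (descending): 44, 39, 31, 30, 30, 20, 7
The 2 values of 30 occupy positions 4–5 → average rank (4+5)/2 = 4.5.

4.5, 3, 4.5, 6, 2, 1, 7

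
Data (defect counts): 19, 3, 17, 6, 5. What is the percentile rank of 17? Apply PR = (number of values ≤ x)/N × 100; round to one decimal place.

N = 5.
Strictly below 17: 3. Equal to 17: 1.
PR = 4/5 × 100 = 80.0

80.0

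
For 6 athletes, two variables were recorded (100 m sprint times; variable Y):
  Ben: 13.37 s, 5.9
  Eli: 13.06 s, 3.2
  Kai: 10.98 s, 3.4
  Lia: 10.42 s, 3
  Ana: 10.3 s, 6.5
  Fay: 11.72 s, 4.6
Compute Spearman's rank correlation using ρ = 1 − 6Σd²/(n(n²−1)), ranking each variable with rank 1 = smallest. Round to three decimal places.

Ranks of variable 1: 6, 5, 3, 2, 1, 4
Ranks of variable 2: 5, 2, 3, 1, 6, 4
d = r₁ − r₂: 1, 3, 0, 1, -5, 0
d²: 1, 9, 0, 1, 25, 0; Σd² = 36
ρ = 1 − 6·36/(6·35) = 1 − 216/210 = -0.029

-0.029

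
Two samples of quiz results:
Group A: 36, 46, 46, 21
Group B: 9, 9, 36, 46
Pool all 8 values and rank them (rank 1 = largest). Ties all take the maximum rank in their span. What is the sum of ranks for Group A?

Sorted (descending): 46, 46, 46, 36, 36, 21, 9, 9
The 3 values of 46 occupy positions 1–3 → each gets rank 3.
The 2 values of 36 occupy positions 4–5 → each gets rank 5.
The 2 values of 9 occupy positions 7–8 → each gets rank 8.
Group A values → pooled ranks: 36→5, 46→3, 46→3, 21→6
Rank sum = 5 + 3 + 3 + 6 = 17

17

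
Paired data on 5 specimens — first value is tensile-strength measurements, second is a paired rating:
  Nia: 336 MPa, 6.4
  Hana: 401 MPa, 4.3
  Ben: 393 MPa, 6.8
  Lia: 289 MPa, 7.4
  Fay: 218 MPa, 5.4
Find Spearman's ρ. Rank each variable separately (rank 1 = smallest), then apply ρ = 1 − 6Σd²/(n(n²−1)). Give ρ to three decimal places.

-0.300

Ranks of variable 1: 3, 5, 4, 2, 1
Ranks of variable 2: 3, 1, 4, 5, 2
d = r₁ − r₂: 0, 4, 0, -3, -1
d²: 0, 16, 0, 9, 1; Σd² = 26
ρ = 1 − 6·26/(5·24) = 1 − 156/120 = -0.300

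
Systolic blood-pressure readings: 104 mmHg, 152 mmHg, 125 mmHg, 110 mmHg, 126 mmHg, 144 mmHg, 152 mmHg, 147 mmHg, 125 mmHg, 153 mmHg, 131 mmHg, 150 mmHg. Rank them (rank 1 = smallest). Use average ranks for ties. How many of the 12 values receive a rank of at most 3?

2

Sorted (ascending): 104, 110, 125, 125, 126, 131, 144, 147, 150, 152, 152, 153
The 2 values of 125 occupy positions 3–4 → average rank (3+4)/2 = 3.5.
The 2 values of 152 occupy positions 10–11 → average rank (10+11)/2 = 10.5.
Ranks ≤ 3: {1, 2} → 2 values.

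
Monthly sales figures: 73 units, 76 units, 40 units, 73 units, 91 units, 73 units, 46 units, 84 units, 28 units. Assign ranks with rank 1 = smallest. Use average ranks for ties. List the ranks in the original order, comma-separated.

5, 7, 2, 5, 9, 5, 3, 8, 1

Sorted (ascending): 28, 40, 46, 73, 73, 73, 76, 84, 91
The 3 values of 73 occupy positions 4–6 → average rank 5.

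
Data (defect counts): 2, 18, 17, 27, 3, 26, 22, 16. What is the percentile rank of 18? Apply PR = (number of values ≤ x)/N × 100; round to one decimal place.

N = 8.
Strictly below 18: 4. Equal to 18: 1.
PR = 5/8 × 100 = 62.5

62.5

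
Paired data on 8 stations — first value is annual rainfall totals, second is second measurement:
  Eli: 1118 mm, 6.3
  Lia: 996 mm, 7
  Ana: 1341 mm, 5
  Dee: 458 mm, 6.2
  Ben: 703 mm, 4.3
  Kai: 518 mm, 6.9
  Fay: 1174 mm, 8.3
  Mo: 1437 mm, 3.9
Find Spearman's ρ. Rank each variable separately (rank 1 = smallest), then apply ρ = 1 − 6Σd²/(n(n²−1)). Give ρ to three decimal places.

Ranks of variable 1: 5, 4, 7, 1, 3, 2, 6, 8
Ranks of variable 2: 5, 7, 3, 4, 2, 6, 8, 1
d = r₁ − r₂: 0, -3, 4, -3, 1, -4, -2, 7
d²: 0, 9, 16, 9, 1, 16, 4, 49; Σd² = 104
ρ = 1 − 6·104/(8·63) = 1 − 624/504 = -0.238

-0.238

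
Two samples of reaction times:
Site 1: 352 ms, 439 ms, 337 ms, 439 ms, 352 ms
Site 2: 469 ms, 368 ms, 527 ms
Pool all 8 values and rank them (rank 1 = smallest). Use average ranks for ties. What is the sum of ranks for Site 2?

Sorted (ascending): 337, 352, 352, 368, 439, 439, 469, 527
The 2 values of 352 occupy positions 2–3 → average rank (2+3)/2 = 2.5.
The 2 values of 439 occupy positions 5–6 → average rank (5+6)/2 = 5.5.
Site 2 values → pooled ranks: 469→7, 368→4, 527→8
Rank sum = 7 + 4 + 8 = 19

19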